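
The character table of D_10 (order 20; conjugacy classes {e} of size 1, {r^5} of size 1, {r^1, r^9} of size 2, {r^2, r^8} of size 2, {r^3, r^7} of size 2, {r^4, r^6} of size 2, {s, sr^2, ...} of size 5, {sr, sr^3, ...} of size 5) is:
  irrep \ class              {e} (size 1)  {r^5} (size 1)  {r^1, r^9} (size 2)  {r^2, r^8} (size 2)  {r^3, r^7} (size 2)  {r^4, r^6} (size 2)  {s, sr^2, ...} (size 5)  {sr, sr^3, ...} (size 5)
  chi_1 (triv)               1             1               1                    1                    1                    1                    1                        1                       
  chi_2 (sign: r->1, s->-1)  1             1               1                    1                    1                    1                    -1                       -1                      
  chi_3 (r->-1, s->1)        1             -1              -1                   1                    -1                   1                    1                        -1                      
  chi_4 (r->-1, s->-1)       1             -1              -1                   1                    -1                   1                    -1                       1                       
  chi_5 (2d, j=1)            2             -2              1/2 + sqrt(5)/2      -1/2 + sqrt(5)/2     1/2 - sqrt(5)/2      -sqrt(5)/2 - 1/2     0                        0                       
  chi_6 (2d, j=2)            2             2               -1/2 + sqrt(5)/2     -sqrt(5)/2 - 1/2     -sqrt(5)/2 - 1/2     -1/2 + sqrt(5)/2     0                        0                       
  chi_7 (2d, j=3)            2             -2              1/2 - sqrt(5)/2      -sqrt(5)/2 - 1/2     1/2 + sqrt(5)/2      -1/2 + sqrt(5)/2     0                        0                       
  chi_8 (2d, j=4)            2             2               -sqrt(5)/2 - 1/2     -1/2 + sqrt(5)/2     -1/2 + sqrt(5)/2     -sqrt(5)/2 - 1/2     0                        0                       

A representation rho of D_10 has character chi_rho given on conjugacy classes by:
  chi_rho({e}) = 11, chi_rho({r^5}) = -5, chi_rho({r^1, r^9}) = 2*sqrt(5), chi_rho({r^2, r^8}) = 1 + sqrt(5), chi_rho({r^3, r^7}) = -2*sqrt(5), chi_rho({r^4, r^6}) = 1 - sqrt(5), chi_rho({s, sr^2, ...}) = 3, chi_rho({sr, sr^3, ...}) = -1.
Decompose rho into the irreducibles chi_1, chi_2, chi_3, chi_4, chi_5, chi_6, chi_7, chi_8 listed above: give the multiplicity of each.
Multiplicities: chi_1: 1, chi_2: 0, chi_3: 2, chi_4: 0, chi_5: 3, chi_6: 1, chi_7: 0, chi_8: 0.

Argument: Use <chi_rho, chi> = (1/|G|) sum_C |C| * chi_rho(C) * conj(chi(C)) with |G| = 20 for each irreducible chi in the table:
  <chi_rho, chi_1> = (1/20)[1*(11)*conj(1) + 1*(-5)*conj(1) + 2*(2*sqrt(5))*conj(1) + 2*(1 + sqrt(5))*conj(1) + 2*(-2*sqrt(5))*conj(1) + 2*(1 - sqrt(5))*conj(1) + 5*(3)*conj(1) + 5*(-1)*conj(1)]
      = (1/20)[(11) + (-5) + (4*sqrt(5)) + (2 + 2*sqrt(5)) + (-4*sqrt(5)) + (2 - 2*sqrt(5)) + (15) + (-5)] = 20/20 = 1
  <chi_rho, chi_2> = (1/20)[1*(11)*conj(1) + 1*(-5)*conj(1) + 2*(2*sqrt(5))*conj(1) + 2*(1 + sqrt(5))*conj(1) + 2*(-2*sqrt(5))*conj(1) + 2*(1 - sqrt(5))*conj(1) + 5*(3)*conj(-1) + 5*(-1)*conj(-1)]
      = (1/20)[(11) + (-5) + (4*sqrt(5)) + (2 + 2*sqrt(5)) + (-4*sqrt(5)) + (2 - 2*sqrt(5)) + (-15) + (5)] = 0/20 = 0
  <chi_rho, chi_3> = (1/20)[1*(11)*conj(1) + 1*(-5)*conj(-1) + 2*(2*sqrt(5))*conj(-1) + 2*(1 + sqrt(5))*conj(1) + 2*(-2*sqrt(5))*conj(-1) + 2*(1 - sqrt(5))*conj(1) + 5*(3)*conj(1) + 5*(-1)*conj(-1)]
      = (1/20)[(11) + (5) + (-4*sqrt(5)) + (2 + 2*sqrt(5)) + (4*sqrt(5)) + (2 - 2*sqrt(5)) + (15) + (5)] = 40/20 = 2
  <chi_rho, chi_4> = (1/20)[1*(11)*conj(1) + 1*(-5)*conj(-1) + 2*(2*sqrt(5))*conj(-1) + 2*(1 + sqrt(5))*conj(1) + 2*(-2*sqrt(5))*conj(-1) + 2*(1 - sqrt(5))*conj(1) + 5*(3)*conj(-1) + 5*(-1)*conj(1)]
      = (1/20)[(11) + (5) + (-4*sqrt(5)) + (2 + 2*sqrt(5)) + (4*sqrt(5)) + (2 - 2*sqrt(5)) + (-15) + (-5)] = 0/20 = 0
  <chi_rho, chi_5> = (1/20)[1*(11)*conj(2) + 1*(-5)*conj(-2) + 2*(2*sqrt(5))*conj(1/2 + sqrt(5)/2) + 2*(1 + sqrt(5))*conj(-1/2 + sqrt(5)/2) + 2*(-2*sqrt(5))*conj(1/2 - sqrt(5)/2) + 2*(1 - sqrt(5))*conj(-sqrt(5)/2 - 1/2) + 5*(3)*conj(0) + 5*(-1)*conj(0)]
      = (1/20)[(22) + (10) + (2*sqrt(5) + 10) + (4) + (10 - 2*sqrt(5)) + (4) + (0) + (0)] = 60/20 = 3
  <chi_rho, chi_6> = (1/20)[1*(11)*conj(2) + 1*(-5)*conj(2) + 2*(2*sqrt(5))*conj(-1/2 + sqrt(5)/2) + 2*(1 + sqrt(5))*conj(-sqrt(5)/2 - 1/2) + 2*(-2*sqrt(5))*conj(-sqrt(5)/2 - 1/2) + 2*(1 - sqrt(5))*conj(-1/2 + sqrt(5)/2) + 5*(3)*conj(0) + 5*(-1)*conj(0)]
      = (1/20)[(22) + (-10) + (10 - 2*sqrt(5)) + (-6 - 2*sqrt(5)) + (2*sqrt(5) + 10) + (-6 + 2*sqrt(5)) + (0) + (0)] = 20/20 = 1
  <chi_rho, chi_7> = (1/20)[1*(11)*conj(2) + 1*(-5)*conj(-2) + 2*(2*sqrt(5))*conj(1/2 - sqrt(5)/2) + 2*(1 + sqrt(5))*conj(-sqrt(5)/2 - 1/2) + 2*(-2*sqrt(5))*conj(1/2 + sqrt(5)/2) + 2*(1 - sqrt(5))*conj(-1/2 + sqrt(5)/2) + 5*(3)*conj(0) + 5*(-1)*conj(0)]
      = (1/20)[(22) + (10) + (-10 + 2*sqrt(5)) + (-6 - 2*sqrt(5)) + (-10 - 2*sqrt(5)) + (-6 + 2*sqrt(5)) + (0) + (0)] = 0/20 = 0
  <chi_rho, chi_8> = (1/20)[1*(11)*conj(2) + 1*(-5)*conj(2) + 2*(2*sqrt(5))*conj(-sqrt(5)/2 - 1/2) + 2*(1 + sqrt(5))*conj(-1/2 + sqrt(5)/2) + 2*(-2*sqrt(5))*conj(-1/2 + sqrt(5)/2) + 2*(1 - sqrt(5))*conj(-sqrt(5)/2 - 1/2) + 5*(3)*conj(0) + 5*(-1)*conj(0)]
      = (1/20)[(22) + (-10) + (-10 - 2*sqrt(5)) + (4) + (-10 + 2*sqrt(5)) + (4) + (0) + (0)] = 0/20 = 0
Dimension check: dim(rho) = sum (mult * dim) = 1*1 + 0*1 + 2*1 + 0*1 + 3*2 + 1*2 + 0*2 + 0*2 = 11 = chi_rho(e) = 11.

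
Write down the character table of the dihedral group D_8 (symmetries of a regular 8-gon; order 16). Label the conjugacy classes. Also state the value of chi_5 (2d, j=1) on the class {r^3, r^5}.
Conjugacy classes: {e} of size 1, {r^4} of size 1, {r^1, r^7} of size 2, {r^2, r^6} of size 2, {r^3, r^5} of size 2, {s, sr^2, ...} of size 4, {sr, sr^3, ...} of size 4.
Character table:
  irrep \ class              {e} (size 1)  {r^4} (size 1)  {r^1, r^7} (size 2)  {r^2, r^6} (size 2)  {r^3, r^5} (size 2)  {s, sr^2, ...} (size 4)  {sr, sr^3, ...} (size 4)
  chi_1 (triv)               1             1               1                    1                    1                    1                        1                       
  chi_2 (sign: r->1, s->-1)  1             1               1                    1                    1                    -1                       -1                      
  chi_3 (r->-1, s->1)        1             1               -1                   1                    -1                   1                        -1                      
  chi_4 (r->-1, s->-1)       1             1               -1                   1                    -1                   -1                       1                       
  chi_5 (2d, j=1)            2             -2              sqrt(2)              0                    -sqrt(2)             0                        0                       
  chi_6 (2d, j=2)            2             2               0                    -2                   0                    0                        0                       
  chi_7 (2d, j=3)            2             -2              -sqrt(2)             0                    sqrt(2)              0                        0                       

Spot check: chi_5 (2d, j=1) on {r^3, r^5} = -sqrt(2).

Why: D_8 has order 2*8 = 16 with 7 conjugacy classes, hence 7 irreducibles. Sum of squared dims 1 + 1 + 1 + 1 + 4 + 4 + 4 = 16 = |G|. Linear characters come from the abelianisation; the 2-dimensional irreps have character r^k -> 2*cos(2*pi*j*k/8), reflections -> 0.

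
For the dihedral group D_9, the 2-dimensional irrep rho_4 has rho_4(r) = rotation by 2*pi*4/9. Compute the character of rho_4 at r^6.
chi_{rho_4}(r^6) = 2*cos(2*pi*4*6/9) = -1

Why: rho_4(r^6) is rotation by angle 2*pi*4*6/9, whose trace is 2*cos(2*pi*4*6/9) = -1.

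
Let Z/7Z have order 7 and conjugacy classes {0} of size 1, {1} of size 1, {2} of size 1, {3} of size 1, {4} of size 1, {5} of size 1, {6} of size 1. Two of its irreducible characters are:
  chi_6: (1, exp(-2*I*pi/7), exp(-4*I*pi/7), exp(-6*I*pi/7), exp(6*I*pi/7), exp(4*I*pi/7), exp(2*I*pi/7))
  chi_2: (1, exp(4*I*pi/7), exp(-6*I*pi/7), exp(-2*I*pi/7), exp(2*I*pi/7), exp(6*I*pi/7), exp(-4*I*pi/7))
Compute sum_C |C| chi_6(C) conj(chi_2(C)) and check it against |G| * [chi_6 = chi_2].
Sum = 0; so <chi_6, chi_2> = 0 (distinct irreducibles are orthogonal).

Why: Compute term by term over conjugacy classes (|C| * chi_6(C) * conj(chi_2(C))):
  1*(1)*conj(1) + 1*(exp(-2*I*pi/7))*conj(exp(4*I*pi/7)) + 1*(exp(-4*I*pi/7))*conj(exp(-6*I*pi/7)) + 1*(exp(-6*I*pi/7))*conj(exp(-2*I*pi/7)) + 1*(exp(6*I*pi/7))*conj(exp(2*I*pi/7)) + 1*(exp(4*I*pi/7))*conj(exp(6*I*pi/7)) + 1*(exp(2*I*pi/7))*conj(exp(-4*I*pi/7))
  = (1) + (exp(-6*I*pi/7)) + (exp(2*I*pi/7)) + (exp(-4*I*pi/7)) + (exp(4*I*pi/7)) + (exp(-2*I*pi/7)) + (exp(6*I*pi/7))
  = 0.
(Exp terms are combined using exp(i*s)*conj(exp(i*t)) = exp(i*(s-t)), and sums of them are collapsed using the identity that for every m > 1 the m distinct m-th roots of unity sum to 0, e.g. 1 + exp(2*I*pi/3) + exp(-2*I*pi/3) = 0.)
Dividing by |G| = 7 gives 0/7 = 0, matching the row-orthogonality relation <chi_6, chi_2> = [chi_6 = chi_2].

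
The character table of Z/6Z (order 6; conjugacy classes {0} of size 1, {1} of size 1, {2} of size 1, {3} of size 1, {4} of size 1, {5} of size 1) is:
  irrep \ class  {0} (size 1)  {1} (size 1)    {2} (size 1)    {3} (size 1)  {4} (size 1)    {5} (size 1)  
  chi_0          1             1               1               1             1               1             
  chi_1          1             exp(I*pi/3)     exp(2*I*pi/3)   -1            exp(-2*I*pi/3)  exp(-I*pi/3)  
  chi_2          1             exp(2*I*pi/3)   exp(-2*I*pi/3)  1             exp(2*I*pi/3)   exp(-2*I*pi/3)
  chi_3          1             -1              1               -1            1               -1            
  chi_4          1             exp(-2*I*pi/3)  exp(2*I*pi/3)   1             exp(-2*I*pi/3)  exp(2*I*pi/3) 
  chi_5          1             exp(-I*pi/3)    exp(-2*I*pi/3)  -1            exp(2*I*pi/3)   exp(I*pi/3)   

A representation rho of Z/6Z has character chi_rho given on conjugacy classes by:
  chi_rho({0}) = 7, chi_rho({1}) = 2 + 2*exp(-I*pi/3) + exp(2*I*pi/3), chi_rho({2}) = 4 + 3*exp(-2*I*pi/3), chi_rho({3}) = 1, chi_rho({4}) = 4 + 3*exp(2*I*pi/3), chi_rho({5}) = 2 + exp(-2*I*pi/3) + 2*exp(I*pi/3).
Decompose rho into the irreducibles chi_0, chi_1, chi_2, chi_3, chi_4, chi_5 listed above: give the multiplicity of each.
Multiplicities: chi_0: 3, chi_1: 0, chi_2: 1, chi_3: 1, chi_4: 0, chi_5: 2.

Solution. Use <chi_rho, chi> = (1/|G|) sum_C |C| * chi_rho(C) * conj(chi(C)) with |G| = 6 for each irreducible chi in the table:
  <chi_rho, chi_0> = (1/6)[1*(7)*conj(1) + 1*(2 + 2*exp(-I*pi/3) + exp(2*I*pi/3))*conj(1) + 1*(4 + 3*exp(-2*I*pi/3))*conj(1) + 1*(1)*conj(1) + 1*(4 + 3*exp(2*I*pi/3))*conj(1) + 1*(2 + exp(-2*I*pi/3) + 2*exp(I*pi/3))*conj(1)]
      = (1/6)[(7) + (2 + 2*exp(-I*pi/3) + exp(2*I*pi/3)) + (4 + 3*exp(-2*I*pi/3)) + (1) + (4 + 3*exp(2*I*pi/3)) + (2 + exp(-2*I*pi/3) + 2*exp(I*pi/3))] = 18/6 = 3
  <chi_rho, chi_1> = (1/6)[1*(7)*conj(1) + 1*(2 + 2*exp(-I*pi/3) + exp(2*I*pi/3))*conj(exp(I*pi/3)) + 1*(4 + 3*exp(-2*I*pi/3))*conj(exp(2*I*pi/3)) + 1*(1)*conj(-1) + 1*(4 + 3*exp(2*I*pi/3))*conj(exp(-2*I*pi/3)) + 1*(2 + exp(-2*I*pi/3) + 2*exp(I*pi/3))*conj(exp(-I*pi/3))]
      = (1/6)[(7) + (2*exp(-2*I*pi/3) + 2*exp(-I*pi/3) + exp(I*pi/3)) + (4*exp(-2*I*pi/3) + 3*exp(2*I*pi/3)) + (-1) + (3*exp(-2*I*pi/3) + 4*exp(2*I*pi/3)) + (exp(-I*pi/3) + 2*exp(2*I*pi/3) + 2*exp(I*pi/3))] = 0/6 = 0
  <chi_rho, chi_2> = (1/6)[1*(7)*conj(1) + 1*(2 + 2*exp(-I*pi/3) + exp(2*I*pi/3))*conj(exp(2*I*pi/3)) + 1*(4 + 3*exp(-2*I*pi/3))*conj(exp(-2*I*pi/3)) + 1*(1)*conj(1) + 1*(4 + 3*exp(2*I*pi/3))*conj(exp(2*I*pi/3)) + 1*(2 + exp(-2*I*pi/3) + 2*exp(I*pi/3))*conj(exp(-2*I*pi/3))]
      = (1/6)[(7) + (-1 + 2*exp(-2*I*pi/3)) + (3 + 4*exp(2*I*pi/3)) + (1) + (3 + 4*exp(-2*I*pi/3)) + (-1 + 2*exp(2*I*pi/3))] = 6/6 = 1
  <chi_rho, chi_3> = (1/6)[1*(7)*conj(1) + 1*(2 + 2*exp(-I*pi/3) + exp(2*I*pi/3))*conj(-1) + 1*(4 + 3*exp(-2*I*pi/3))*conj(1) + 1*(1)*conj(-1) + 1*(4 + 3*exp(2*I*pi/3))*conj(1) + 1*(2 + exp(-2*I*pi/3) + 2*exp(I*pi/3))*conj(-1)]
      = (1/6)[(7) + (-2 - exp(2*I*pi/3) - 2*exp(-I*pi/3)) + (4 + 3*exp(-2*I*pi/3)) + (-1) + (4 + 3*exp(2*I*pi/3)) + (-2 - 2*exp(I*pi/3) - exp(-2*I*pi/3))] = 6/6 = 1
  <chi_rho, chi_4> = (1/6)[1*(7)*conj(1) + 1*(2 + 2*exp(-I*pi/3) + exp(2*I*pi/3))*conj(exp(-2*I*pi/3)) + 1*(4 + 3*exp(-2*I*pi/3))*conj(exp(2*I*pi/3)) + 1*(1)*conj(1) + 1*(4 + 3*exp(2*I*pi/3))*conj(exp(-2*I*pi/3)) + 1*(2 + exp(-2*I*pi/3) + 2*exp(I*pi/3))*conj(exp(2*I*pi/3))]
      = (1/6)[(7) + (exp(-2*I*pi/3) + 2*exp(2*I*pi/3) + 2*exp(I*pi/3)) + (4*exp(-2*I*pi/3) + 3*exp(2*I*pi/3)) + (1) + (3*exp(-2*I*pi/3) + 4*exp(2*I*pi/3)) + (2*exp(-2*I*pi/3) + 2*exp(-I*pi/3) + exp(2*I*pi/3))] = 0/6 = 0
  <chi_rho, chi_5> = (1/6)[1*(7)*conj(1) + 1*(2 + 2*exp(-I*pi/3) + exp(2*I*pi/3))*conj(exp(-I*pi/3)) + 1*(4 + 3*exp(-2*I*pi/3))*conj(exp(-2*I*pi/3)) + 1*(1)*conj(-1) + 1*(4 + 3*exp(2*I*pi/3))*conj(exp(2*I*pi/3)) + 1*(2 + exp(-2*I*pi/3) + 2*exp(I*pi/3))*conj(exp(I*pi/3))]
      = (1/6)[(7) + (1 + 2*exp(I*pi/3)) + (3 + 4*exp(2*I*pi/3)) + (-1) + (3 + 4*exp(-2*I*pi/3)) + (1 + 2*exp(-I*pi/3))] = 12/6 = 2
(Exp terms are combined using exp(i*s)*conj(exp(i*t)) = exp(i*(s-t)), and sums of them are collapsed using the identity that for every m > 1 the m distinct m-th roots of unity sum to 0, e.g. 1 + exp(2*I*pi/3) + exp(-2*I*pi/3) = 0.)
Dimension check: dim(rho) = sum (mult * dim) = 3*1 + 0*1 + 1*1 + 1*1 + 0*1 + 2*1 = 7 = chi_rho(e) = 7.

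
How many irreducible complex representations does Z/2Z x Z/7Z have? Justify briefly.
14

Justification: The number of irreducible complex representations of a finite group equals its number of conjugacy classes. Z/2Z x Z/7Z is abelian of order 14, so every element is its own conjugacy class: 14 classes, so Z/2Z x Z/7Z (order 14) has exactly 14 irreducible complex representations.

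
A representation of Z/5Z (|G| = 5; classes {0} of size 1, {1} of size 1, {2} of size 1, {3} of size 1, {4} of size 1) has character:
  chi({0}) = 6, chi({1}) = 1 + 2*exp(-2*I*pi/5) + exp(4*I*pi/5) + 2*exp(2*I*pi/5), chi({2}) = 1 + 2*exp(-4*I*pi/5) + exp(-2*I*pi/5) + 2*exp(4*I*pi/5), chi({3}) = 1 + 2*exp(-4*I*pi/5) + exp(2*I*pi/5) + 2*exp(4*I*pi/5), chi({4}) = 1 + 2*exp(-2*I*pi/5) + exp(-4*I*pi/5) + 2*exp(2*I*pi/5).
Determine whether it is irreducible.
Not irreducible (reducible): <chi, chi> = 10 > 1.

Derivation: <chi, chi> = (1/|G|) sum_C |C| * |chi(C)|^2 = (1/5)[1*|6|^2 + 1*|1 + 2*exp(-2*I*pi/5) + exp(4*I*pi/5) + 2*exp(2*I*pi/5)|^2 + 1*|1 + 2*exp(-4*I*pi/5) + exp(-2*I*pi/5) + 2*exp(4*I*pi/5)|^2 + 1*|1 + 2*exp(-4*I*pi/5) + exp(2*I*pi/5) + 2*exp(4*I*pi/5)|^2 + 1*|1 + 2*exp(-2*I*pi/5) + exp(-4*I*pi/5) + 2*exp(2*I*pi/5)|^2]
  = (1/5)[(36) + (10 + 6*exp(-2*I*pi/5) + 7*exp(-4*I*pi/5) + 7*exp(4*I*pi/5) + 6*exp(2*I*pi/5)) + (10 + 7*exp(-2*I*pi/5) + 6*exp(-4*I*pi/5) + 6*exp(4*I*pi/5) + 7*exp(2*I*pi/5)) + (10 + 7*exp(-2*I*pi/5) + 6*exp(-4*I*pi/5) + 6*exp(4*I*pi/5) + 7*exp(2*I*pi/5)) + (10 + 6*exp(-2*I*pi/5) + 7*exp(-4*I*pi/5) + 7*exp(4*I*pi/5) + 6*exp(2*I*pi/5))] = 50/5 = 10.
(Exp terms are combined using exp(i*s)*conj(exp(i*t)) = exp(i*(s-t)), and sums of them are collapsed using the identity that for every m > 1 the m distinct m-th roots of unity sum to 0, e.g. 1 + exp(2*I*pi/3) + exp(-2*I*pi/3) = 0.)
A character is irreducible iff <chi, chi> = 1, so this representation is reducible.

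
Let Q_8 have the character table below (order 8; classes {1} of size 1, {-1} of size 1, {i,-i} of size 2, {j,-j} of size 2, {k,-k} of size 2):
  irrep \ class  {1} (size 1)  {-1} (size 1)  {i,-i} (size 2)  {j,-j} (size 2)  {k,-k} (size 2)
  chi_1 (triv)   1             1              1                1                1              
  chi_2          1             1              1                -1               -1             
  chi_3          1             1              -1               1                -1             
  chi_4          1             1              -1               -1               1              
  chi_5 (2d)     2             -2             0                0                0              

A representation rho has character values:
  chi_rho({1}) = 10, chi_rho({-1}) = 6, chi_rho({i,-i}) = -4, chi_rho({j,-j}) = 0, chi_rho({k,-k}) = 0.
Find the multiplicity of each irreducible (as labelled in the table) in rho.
Multiplicities: chi_1: 1, chi_2: 1, chi_3: 3, chi_4: 3, chi_5: 1.

Justification: Use <chi_rho, chi> = (1/|G|) sum_C |C| * chi_rho(C) * conj(chi(C)) with |G| = 8 for each irreducible chi in the table:
  <chi_rho, chi_1> = (1/8)[1*(10)*conj(1) + 1*(6)*conj(1) + 2*(-4)*conj(1) + 2*(0)*conj(1) + 2*(0)*conj(1)]
      = (1/8)[(10) + (6) + (-8) + (0) + (0)] = 8/8 = 1
  <chi_rho, chi_2> = (1/8)[1*(10)*conj(1) + 1*(6)*conj(1) + 2*(-4)*conj(1) + 2*(0)*conj(-1) + 2*(0)*conj(-1)]
      = (1/8)[(10) + (6) + (-8) + (0) + (0)] = 8/8 = 1
  <chi_rho, chi_3> = (1/8)[1*(10)*conj(1) + 1*(6)*conj(1) + 2*(-4)*conj(-1) + 2*(0)*conj(1) + 2*(0)*conj(-1)]
      = (1/8)[(10) + (6) + (8) + (0) + (0)] = 24/8 = 3
  <chi_rho, chi_4> = (1/8)[1*(10)*conj(1) + 1*(6)*conj(1) + 2*(-4)*conj(-1) + 2*(0)*conj(-1) + 2*(0)*conj(1)]
      = (1/8)[(10) + (6) + (8) + (0) + (0)] = 24/8 = 3
  <chi_rho, chi_5> = (1/8)[1*(10)*conj(2) + 1*(6)*conj(-2) + 2*(-4)*conj(0) + 2*(0)*conj(0) + 2*(0)*conj(0)]
      = (1/8)[(20) + (-12) + (0) + (0) + (0)] = 8/8 = 1
Dimension check: dim(rho) = sum (mult * dim) = 1*1 + 1*1 + 3*1 + 3*1 + 1*2 = 10 = chi_rho(e) = 10.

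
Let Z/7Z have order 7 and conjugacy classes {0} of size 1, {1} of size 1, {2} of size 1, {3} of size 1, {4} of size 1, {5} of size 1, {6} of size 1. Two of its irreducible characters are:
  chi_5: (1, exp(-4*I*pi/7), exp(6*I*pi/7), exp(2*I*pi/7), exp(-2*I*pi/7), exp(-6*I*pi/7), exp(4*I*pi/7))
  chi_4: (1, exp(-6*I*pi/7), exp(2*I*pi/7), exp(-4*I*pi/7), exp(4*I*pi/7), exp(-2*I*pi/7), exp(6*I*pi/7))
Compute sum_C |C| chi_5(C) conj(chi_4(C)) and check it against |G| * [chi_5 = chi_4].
Sum = 0; so <chi_5, chi_4> = 0 (distinct irreducibles are orthogonal).

Justification: Compute term by term over conjugacy classes (|C| * chi_5(C) * conj(chi_4(C))):
  1*(1)*conj(1) + 1*(exp(-4*I*pi/7))*conj(exp(-6*I*pi/7)) + 1*(exp(6*I*pi/7))*conj(exp(2*I*pi/7)) + 1*(exp(2*I*pi/7))*conj(exp(-4*I*pi/7)) + 1*(exp(-2*I*pi/7))*conj(exp(4*I*pi/7)) + 1*(exp(-6*I*pi/7))*conj(exp(-2*I*pi/7)) + 1*(exp(4*I*pi/7))*conj(exp(6*I*pi/7))
  = (1) + (exp(2*I*pi/7)) + (exp(4*I*pi/7)) + (exp(6*I*pi/7)) + (exp(-6*I*pi/7)) + (exp(-4*I*pi/7)) + (exp(-2*I*pi/7))
  = 0.
(Exp terms are combined using exp(i*s)*conj(exp(i*t)) = exp(i*(s-t)), and sums of them are collapsed using the identity that for every m > 1 the m distinct m-th roots of unity sum to 0, e.g. 1 + exp(2*I*pi/3) + exp(-2*I*pi/3) = 0.)
Dividing by |G| = 7 gives 0/7 = 0, matching the row-orthogonality relation <chi_5, chi_4> = [chi_5 = chi_4].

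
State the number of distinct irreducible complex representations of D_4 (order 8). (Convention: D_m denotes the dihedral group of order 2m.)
5

Explanation: The number of irreducible complex representations of a finite group equals its number of conjugacy classes. D_4 has 5 conjugacy classes (n/2 + 3 for n even), so D_4 (order 8) has exactly 5 irreducible complex representations.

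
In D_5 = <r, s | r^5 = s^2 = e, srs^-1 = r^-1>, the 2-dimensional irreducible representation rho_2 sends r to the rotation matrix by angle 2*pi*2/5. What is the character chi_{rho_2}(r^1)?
chi_{rho_2}(r^1) = 2*cos(2*pi*2*1/5) = -sqrt(5)/2 - 1/2

rho_2(r^1) is rotation by angle 2*pi*2*1/5, whose trace is 2*cos(2*pi*2*1/5) = -sqrt(5)/2 - 1/2.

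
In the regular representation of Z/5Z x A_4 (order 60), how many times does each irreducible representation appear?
Each irreducible V_i of dimension d_i appears with multiplicity d_i, i.e. rho_reg = (direct sum over all irreducibles V_i) d_i V_i. The irreducible dimensions for Z/5Z x A_4 are 1, 1, 1, 1, 1, 1, 1, 1, 1, 1, 1, 1, 1, 1, 1, 3, 3, 3, 3, 3: 15 irreducibles of dimension 1, each with multiplicity 1; 5 irreducibles of dimension 3, each with multiplicity 3. Total dimension 15*1*1 + 5*3*3 = 60 = |G|.

Solution. General theorem: in the regular representation of a finite group G, each irreducible appears with multiplicity equal to its dimension. Check: dim(rho_reg) = sum d_i^2 = 1 + 1 + 1 + 1 + 1 + 1 + 1 + 1 + 1 + 1 + 1 + 1 + 1 + 1 + 1 + 9 + 9 + 9 + 9 + 9 = 60 = |G|.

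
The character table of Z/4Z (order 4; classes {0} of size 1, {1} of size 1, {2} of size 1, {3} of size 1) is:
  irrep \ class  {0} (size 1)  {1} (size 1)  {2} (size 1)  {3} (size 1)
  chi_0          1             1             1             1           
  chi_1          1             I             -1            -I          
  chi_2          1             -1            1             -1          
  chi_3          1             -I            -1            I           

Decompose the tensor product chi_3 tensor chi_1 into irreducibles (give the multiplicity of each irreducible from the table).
chi_3 tensor chi_1 = chi_0 (all other irreducibles have multiplicity 0).

Details: The character of a tensor product is the pointwise product (chi_3 * chi_1)(C) = chi_3(C) * chi_1(C):
  {0}: (1)*(1), {1}: (-I)*(I), {2}: (-1)*(-1), {3}: (I)*(-I)
so (chi_3 * chi_1) takes values
  {0} -> 1, {1} -> 1, {2} -> 1, {3} -> 1.
Now take the inner product of this character with each irreducible chi from the table, <chi_3*chi_1, chi> = (1/4) sum_C |C| (chi_3*chi_1)(C) conj(chi(C)):
  <chi_3*chi_1, chi_0> = (1/4)[1*(1)*conj(1) + 1*(1)*conj(1) + 1*(1)*conj(1) + 1*(1)*conj(1)]
      = (1/4)[(1) + (1) + (1) + (1)] = 4/4 = 1
  <chi_3*chi_1, chi_1> = (1/4)[1*(1)*conj(1) + 1*(1)*conj(I) + 1*(1)*conj(-1) + 1*(1)*conj(-I)]
      = (1/4)[(1) + (-I) + (-1) + (I)] = 0/4 = 0
  <chi_3*chi_1, chi_2> = (1/4)[1*(1)*conj(1) + 1*(1)*conj(-1) + 1*(1)*conj(1) + 1*(1)*conj(-1)]
      = (1/4)[(1) + (-1) + (1) + (-1)] = 0/4 = 0
  <chi_3*chi_1, chi_3> = (1/4)[1*(1)*conj(1) + 1*(1)*conj(-I) + 1*(1)*conj(-1) + 1*(1)*conj(I)]
      = (1/4)[(1) + (I) + (-1) + (-I)] = 0/4 = 0
(Exp terms are combined using exp(i*s)*conj(exp(i*t)) = exp(i*(s-t)), and sums of them are collapsed using the identity that for every m > 1 the m distinct m-th roots of unity sum to 0, e.g. 1 + exp(2*I*pi/3) + exp(-2*I*pi/3) = 0.)
Hence the multiplicities are chi_0: 1. Dimension check: dim(chi_3)*dim(chi_1) = 1*1 = 1 and sum (mult * dim) = 1*1 = 1.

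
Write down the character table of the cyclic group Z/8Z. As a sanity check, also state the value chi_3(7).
Character table of Z/8Z (irreps indexed chi_0,...,chi_7 with chi_k(m) = zeta_8^(k*m), zeta_8 = exp(2*pi*i/8)):
  irrep \ class  {0} (size 1)  {1} (size 1)    {2} (size 1)  {3} (size 1)    {4} (size 1)  {5} (size 1)    {6} (size 1)  {7} (size 1)  
  chi_0          1             1               1             1               1             1               1             1             
  chi_1          1             exp(I*pi/4)     I             exp(3*I*pi/4)   -1            exp(-3*I*pi/4)  -I            exp(-I*pi/4)  
  chi_2          1             I               -1            -I              1             I               -1            -I            
  chi_3          1             exp(3*I*pi/4)   -I            exp(I*pi/4)     -1            exp(-I*pi/4)    I             exp(-3*I*pi/4)
  chi_4          1             -1              1             -1              1             -1              1             -1            
  chi_5          1             exp(-3*I*pi/4)  I             exp(-I*pi/4)    -1            exp(I*pi/4)     -I            exp(3*I*pi/4) 
  chi_6          1             -I              -1            I               1             -I              -1            I             
  chi_7          1             exp(-I*pi/4)    -I            exp(-3*I*pi/4)  -1            exp(3*I*pi/4)   I             exp(I*pi/4)   

Spot check: chi_3(7) = zeta_8^(3*7) = zeta_8^21 = exp(-3*I*pi/4).

Explanation: Z/8Z is abelian, so all 8 irreducible complex representations are 1-dimensional. They are given by chi_k(m) = zeta_8^(k*m) for k = 0,...,7. Row orthogonality: sum_m chi_k(m) conj(chi_l(m)) = 8 * [k = l].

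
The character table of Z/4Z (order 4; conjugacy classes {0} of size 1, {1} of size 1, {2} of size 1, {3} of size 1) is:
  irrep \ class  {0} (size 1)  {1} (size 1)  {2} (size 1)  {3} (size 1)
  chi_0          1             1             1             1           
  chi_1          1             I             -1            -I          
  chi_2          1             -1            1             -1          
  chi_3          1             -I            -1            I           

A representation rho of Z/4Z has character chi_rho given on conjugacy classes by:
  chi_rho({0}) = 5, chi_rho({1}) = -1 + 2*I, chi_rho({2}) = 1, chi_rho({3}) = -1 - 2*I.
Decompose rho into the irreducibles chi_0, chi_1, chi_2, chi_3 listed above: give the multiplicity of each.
Multiplicities: chi_0: 1, chi_1: 2, chi_2: 2, chi_3: 0.

Argument: Use <chi_rho, chi> = (1/|G|) sum_C |C| * chi_rho(C) * conj(chi(C)) with |G| = 4 for each irreducible chi in the table:
  <chi_rho, chi_0> = (1/4)[1*(5)*conj(1) + 1*(-1 + 2*I)*conj(1) + 1*(1)*conj(1) + 1*(-1 - 2*I)*conj(1)]
      = (1/4)[(5) + (-1 + 2*I) + (1) + (-1 - 2*I)] = 4/4 = 1
  <chi_rho, chi_1> = (1/4)[1*(5)*conj(1) + 1*(-1 + 2*I)*conj(I) + 1*(1)*conj(-1) + 1*(-1 - 2*I)*conj(-I)]
      = (1/4)[(5) + (2 + I) + (-1) + (2 - I)] = 8/4 = 2
  <chi_rho, chi_2> = (1/4)[1*(5)*conj(1) + 1*(-1 + 2*I)*conj(-1) + 1*(1)*conj(1) + 1*(-1 - 2*I)*conj(-1)]
      = (1/4)[(5) + (1 - 2*I) + (1) + (1 + 2*I)] = 8/4 = 2
  <chi_rho, chi_3> = (1/4)[1*(5)*conj(1) + 1*(-1 + 2*I)*conj(-I) + 1*(1)*conj(-1) + 1*(-1 - 2*I)*conj(I)]
      = (1/4)[(5) + (-2 - I) + (-1) + (-2 + I)] = 0/4 = 0
(Exp terms are combined using exp(i*s)*conj(exp(i*t)) = exp(i*(s-t)), and sums of them are collapsed using the identity that for every m > 1 the m distinct m-th roots of unity sum to 0, e.g. 1 + exp(2*I*pi/3) + exp(-2*I*pi/3) = 0.)
Dimension check: dim(rho) = sum (mult * dim) = 1*1 + 2*1 + 2*1 + 0*1 = 5 = chi_rho(e) = 5.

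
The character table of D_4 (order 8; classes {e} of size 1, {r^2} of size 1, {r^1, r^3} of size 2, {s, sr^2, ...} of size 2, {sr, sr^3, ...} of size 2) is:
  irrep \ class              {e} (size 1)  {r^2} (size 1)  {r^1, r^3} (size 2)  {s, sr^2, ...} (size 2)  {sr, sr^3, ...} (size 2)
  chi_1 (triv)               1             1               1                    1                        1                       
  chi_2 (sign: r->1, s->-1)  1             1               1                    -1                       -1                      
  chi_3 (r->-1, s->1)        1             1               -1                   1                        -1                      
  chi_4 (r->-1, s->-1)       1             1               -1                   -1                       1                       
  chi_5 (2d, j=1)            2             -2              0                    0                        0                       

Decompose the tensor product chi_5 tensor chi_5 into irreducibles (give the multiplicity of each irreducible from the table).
chi_5 tensor chi_5 = chi_1 + chi_2 + chi_3 + chi_4 (all other irreducibles have multiplicity 0).

Explanation: The character of a tensor product is the pointwise product (chi_5 * chi_5)(C) = chi_5(C) * chi_5(C):
  {e}: (2)*(2), {r^2}: (-2)*(-2), {r^1, r^3}: (0)*(0), {s, sr^2, ...}: (0)*(0), {sr, sr^3, ...}: (0)*(0)
so (chi_5 * chi_5) takes values
  {e} -> 4, {r^2} -> 4, {r^1, r^3} -> 0, {s, sr^2, ...} -> 0, {sr, sr^3, ...} -> 0.
Now take the inner product of this character with each irreducible chi from the table, <chi_5*chi_5, chi> = (1/8) sum_C |C| (chi_5*chi_5)(C) conj(chi(C)):
  <chi_5*chi_5, chi_1> = (1/8)[1*(4)*conj(1) + 1*(4)*conj(1) + 2*(0)*conj(1) + 2*(0)*conj(1) + 2*(0)*conj(1)]
      = (1/8)[(4) + (4) + (0) + (0) + (0)] = 8/8 = 1
  <chi_5*chi_5, chi_2> = (1/8)[1*(4)*conj(1) + 1*(4)*conj(1) + 2*(0)*conj(1) + 2*(0)*conj(-1) + 2*(0)*conj(-1)]
      = (1/8)[(4) + (4) + (0) + (0) + (0)] = 8/8 = 1
  <chi_5*chi_5, chi_3> = (1/8)[1*(4)*conj(1) + 1*(4)*conj(1) + 2*(0)*conj(-1) + 2*(0)*conj(1) + 2*(0)*conj(-1)]
      = (1/8)[(4) + (4) + (0) + (0) + (0)] = 8/8 = 1
  <chi_5*chi_5, chi_4> = (1/8)[1*(4)*conj(1) + 1*(4)*conj(1) + 2*(0)*conj(-1) + 2*(0)*conj(-1) + 2*(0)*conj(1)]
      = (1/8)[(4) + (4) + (0) + (0) + (0)] = 8/8 = 1
  <chi_5*chi_5, chi_5> = (1/8)[1*(4)*conj(2) + 1*(4)*conj(-2) + 2*(0)*conj(0) + 2*(0)*conj(0) + 2*(0)*conj(0)]
      = (1/8)[(8) + (-8) + (0) + (0) + (0)] = 0/8 = 0
Hence the multiplicities are chi_1: 1, chi_2: 1, chi_3: 1, chi_4: 1. Dimension check: dim(chi_5)*dim(chi_5) = 2*2 = 4 and sum (mult * dim) = 1*1 + 1*1 + 1*1 + 1*1 = 4.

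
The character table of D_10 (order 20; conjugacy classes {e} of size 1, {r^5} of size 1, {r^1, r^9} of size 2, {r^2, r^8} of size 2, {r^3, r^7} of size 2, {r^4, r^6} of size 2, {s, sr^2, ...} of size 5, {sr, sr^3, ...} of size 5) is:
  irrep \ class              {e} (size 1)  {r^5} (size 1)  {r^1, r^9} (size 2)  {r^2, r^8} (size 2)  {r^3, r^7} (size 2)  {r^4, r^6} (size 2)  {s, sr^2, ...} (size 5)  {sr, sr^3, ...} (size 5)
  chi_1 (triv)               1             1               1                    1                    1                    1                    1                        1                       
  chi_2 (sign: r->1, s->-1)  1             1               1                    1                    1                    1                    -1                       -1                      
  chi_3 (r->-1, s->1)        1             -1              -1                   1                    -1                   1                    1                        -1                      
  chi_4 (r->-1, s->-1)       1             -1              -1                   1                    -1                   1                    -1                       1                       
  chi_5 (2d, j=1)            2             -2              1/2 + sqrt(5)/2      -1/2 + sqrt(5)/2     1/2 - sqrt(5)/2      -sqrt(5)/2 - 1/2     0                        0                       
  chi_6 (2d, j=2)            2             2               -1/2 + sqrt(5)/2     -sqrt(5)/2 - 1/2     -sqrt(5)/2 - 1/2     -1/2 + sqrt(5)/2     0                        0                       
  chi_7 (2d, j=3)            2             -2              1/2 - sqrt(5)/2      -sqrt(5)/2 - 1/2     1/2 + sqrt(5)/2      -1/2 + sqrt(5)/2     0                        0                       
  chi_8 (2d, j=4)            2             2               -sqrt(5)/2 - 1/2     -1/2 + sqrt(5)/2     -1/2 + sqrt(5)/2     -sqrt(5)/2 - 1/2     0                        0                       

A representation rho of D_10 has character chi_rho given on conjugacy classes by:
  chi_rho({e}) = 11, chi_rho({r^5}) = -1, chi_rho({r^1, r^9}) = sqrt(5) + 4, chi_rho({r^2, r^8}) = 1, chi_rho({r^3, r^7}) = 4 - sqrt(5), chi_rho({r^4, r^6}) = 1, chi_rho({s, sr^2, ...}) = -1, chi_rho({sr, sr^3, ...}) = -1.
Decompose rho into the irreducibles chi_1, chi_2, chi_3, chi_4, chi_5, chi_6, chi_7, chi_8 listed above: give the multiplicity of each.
Multiplicities: chi_1: 1, chi_2: 2, chi_3: 0, chi_4: 0, chi_5: 2, chi_6: 1, chi_7: 1, chi_8: 0.

Proof sketch: Use <chi_rho, chi> = (1/|G|) sum_C |C| * chi_rho(C) * conj(chi(C)) with |G| = 20 for each irreducible chi in the table:
  <chi_rho, chi_1> = (1/20)[1*(11)*conj(1) + 1*(-1)*conj(1) + 2*(sqrt(5) + 4)*conj(1) + 2*(1)*conj(1) + 2*(4 - sqrt(5))*conj(1) + 2*(1)*conj(1) + 5*(-1)*conj(1) + 5*(-1)*conj(1)]
      = (1/20)[(11) + (-1) + (2*sqrt(5) + 8) + (2) + (8 - 2*sqrt(5)) + (2) + (-5) + (-5)] = 20/20 = 1
  <chi_rho, chi_2> = (1/20)[1*(11)*conj(1) + 1*(-1)*conj(1) + 2*(sqrt(5) + 4)*conj(1) + 2*(1)*conj(1) + 2*(4 - sqrt(5))*conj(1) + 2*(1)*conj(1) + 5*(-1)*conj(-1) + 5*(-1)*conj(-1)]
      = (1/20)[(11) + (-1) + (2*sqrt(5) + 8) + (2) + (8 - 2*sqrt(5)) + (2) + (5) + (5)] = 40/20 = 2
  <chi_rho, chi_3> = (1/20)[1*(11)*conj(1) + 1*(-1)*conj(-1) + 2*(sqrt(5) + 4)*conj(-1) + 2*(1)*conj(1) + 2*(4 - sqrt(5))*conj(-1) + 2*(1)*conj(1) + 5*(-1)*conj(1) + 5*(-1)*conj(-1)]
      = (1/20)[(11) + (1) + (-8 - 2*sqrt(5)) + (2) + (-8 + 2*sqrt(5)) + (2) + (-5) + (5)] = 0/20 = 0
  <chi_rho, chi_4> = (1/20)[1*(11)*conj(1) + 1*(-1)*conj(-1) + 2*(sqrt(5) + 4)*conj(-1) + 2*(1)*conj(1) + 2*(4 - sqrt(5))*conj(-1) + 2*(1)*conj(1) + 5*(-1)*conj(-1) + 5*(-1)*conj(1)]
      = (1/20)[(11) + (1) + (-8 - 2*sqrt(5)) + (2) + (-8 + 2*sqrt(5)) + (2) + (5) + (-5)] = 0/20 = 0
  <chi_rho, chi_5> = (1/20)[1*(11)*conj(2) + 1*(-1)*conj(-2) + 2*(sqrt(5) + 4)*conj(1/2 + sqrt(5)/2) + 2*(1)*conj(-1/2 + sqrt(5)/2) + 2*(4 - sqrt(5))*conj(1/2 - sqrt(5)/2) + 2*(1)*conj(-sqrt(5)/2 - 1/2) + 5*(-1)*conj(0) + 5*(-1)*conj(0)]
      = (1/20)[(22) + (2) + (9 + 5*sqrt(5)) + (-1 + sqrt(5)) + (9 - 5*sqrt(5)) + (-sqrt(5) - 1) + (0) + (0)] = 40/20 = 2
  <chi_rho, chi_6> = (1/20)[1*(11)*conj(2) + 1*(-1)*conj(2) + 2*(sqrt(5) + 4)*conj(-1/2 + sqrt(5)/2) + 2*(1)*conj(-sqrt(5)/2 - 1/2) + 2*(4 - sqrt(5))*conj(-sqrt(5)/2 - 1/2) + 2*(1)*conj(-1/2 + sqrt(5)/2) + 5*(-1)*conj(0) + 5*(-1)*conj(0)]
      = (1/20)[(22) + (-2) + (1 + 3*sqrt(5)) + (-sqrt(5) - 1) + (1 - 3*sqrt(5)) + (-1 + sqrt(5)) + (0) + (0)] = 20/20 = 1
  <chi_rho, chi_7> = (1/20)[1*(11)*conj(2) + 1*(-1)*conj(-2) + 2*(sqrt(5) + 4)*conj(1/2 - sqrt(5)/2) + 2*(1)*conj(-sqrt(5)/2 - 1/2) + 2*(4 - sqrt(5))*conj(1/2 + sqrt(5)/2) + 2*(1)*conj(-1/2 + sqrt(5)/2) + 5*(-1)*conj(0) + 5*(-1)*conj(0)]
      = (1/20)[(22) + (2) + (-3*sqrt(5) - 1) + (-sqrt(5) - 1) + (-1 + 3*sqrt(5)) + (-1 + sqrt(5)) + (0) + (0)] = 20/20 = 1
  <chi_rho, chi_8> = (1/20)[1*(11)*conj(2) + 1*(-1)*conj(2) + 2*(sqrt(5) + 4)*conj(-sqrt(5)/2 - 1/2) + 2*(1)*conj(-1/2 + sqrt(5)/2) + 2*(4 - sqrt(5))*conj(-1/2 + sqrt(5)/2) + 2*(1)*conj(-sqrt(5)/2 - 1/2) + 5*(-1)*conj(0) + 5*(-1)*conj(0)]
      = (1/20)[(22) + (-2) + (-5*sqrt(5) - 9) + (-1 + sqrt(5)) + (-9 + 5*sqrt(5)) + (-sqrt(5) - 1) + (0) + (0)] = 0/20 = 0
Dimension check: dim(rho) = sum (mult * dim) = 1*1 + 2*1 + 0*1 + 0*1 + 2*2 + 1*2 + 1*2 + 0*2 = 11 = chi_rho(e) = 11.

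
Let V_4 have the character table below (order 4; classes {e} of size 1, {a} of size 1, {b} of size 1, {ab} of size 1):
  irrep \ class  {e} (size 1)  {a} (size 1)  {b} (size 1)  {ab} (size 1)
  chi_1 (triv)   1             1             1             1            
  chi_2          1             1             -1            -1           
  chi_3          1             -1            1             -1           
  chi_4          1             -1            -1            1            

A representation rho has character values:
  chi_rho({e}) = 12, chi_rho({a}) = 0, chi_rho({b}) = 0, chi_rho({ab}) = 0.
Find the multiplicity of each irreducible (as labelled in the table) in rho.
Multiplicities: chi_1: 3, chi_2: 3, chi_3: 3, chi_4: 3.

Justification: Use <chi_rho, chi> = (1/|G|) sum_C |C| * chi_rho(C) * conj(chi(C)) with |G| = 4 for each irreducible chi in the table:
  <chi_rho, chi_1> = (1/4)[1*(12)*conj(1) + 1*(0)*conj(1) + 1*(0)*conj(1) + 1*(0)*conj(1)]
      = (1/4)[(12) + (0) + (0) + (0)] = 12/4 = 3
  <chi_rho, chi_2> = (1/4)[1*(12)*conj(1) + 1*(0)*conj(1) + 1*(0)*conj(-1) + 1*(0)*conj(-1)]
      = (1/4)[(12) + (0) + (0) + (0)] = 12/4 = 3
  <chi_rho, chi_3> = (1/4)[1*(12)*conj(1) + 1*(0)*conj(-1) + 1*(0)*conj(1) + 1*(0)*conj(-1)]
      = (1/4)[(12) + (0) + (0) + (0)] = 12/4 = 3
  <chi_rho, chi_4> = (1/4)[1*(12)*conj(1) + 1*(0)*conj(-1) + 1*(0)*conj(-1) + 1*(0)*conj(1)]
      = (1/4)[(12) + (0) + (0) + (0)] = 12/4 = 3
Dimension check: dim(rho) = sum (mult * dim) = 3*1 + 3*1 + 3*1 + 3*1 = 12 = chi_rho(e) = 12.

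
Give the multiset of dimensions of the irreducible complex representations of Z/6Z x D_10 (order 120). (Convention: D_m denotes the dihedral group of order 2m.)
Dimensions: 1, 1, 1, 1, 1, 1, 1, 1, 1, 1, 1, 1, 1, 1, 1, 1, 1, 1, 1, 1, 1, 1, 1, 1, 2, 2, 2, 2, 2, 2, 2, 2, 2, 2, 2, 2, 2, 2, 2, 2, 2, 2, 2, 2, 2, 2, 2, 2

Argument: There are 48 irreducibles (= number of conjugacy classes). Their dimensions d_i satisfy sum d_i^2 = |G| = 120: 1 + 1 + 1 + 1 + 1 + 1 + 1 + 1 + 1 + 1 + 1 + 1 + 1 + 1 + 1 + 1 + 1 + 1 + 1 + 1 + 1 + 1 + 1 + 1 + 4 + 4 + 4 + 4 + 4 + 4 + 4 + 4 + 4 + 4 + 4 + 4 + 4 + 4 + 4 + 4 + 4 + 4 + 4 + 4 + 4 + 4 + 4 + 4 = 120. (For the product with Z/6Z: each of the 6 1-dim characters of Z/6Z tensors with each irrep of D_10, giving 6 copies of each D_10-dimension.)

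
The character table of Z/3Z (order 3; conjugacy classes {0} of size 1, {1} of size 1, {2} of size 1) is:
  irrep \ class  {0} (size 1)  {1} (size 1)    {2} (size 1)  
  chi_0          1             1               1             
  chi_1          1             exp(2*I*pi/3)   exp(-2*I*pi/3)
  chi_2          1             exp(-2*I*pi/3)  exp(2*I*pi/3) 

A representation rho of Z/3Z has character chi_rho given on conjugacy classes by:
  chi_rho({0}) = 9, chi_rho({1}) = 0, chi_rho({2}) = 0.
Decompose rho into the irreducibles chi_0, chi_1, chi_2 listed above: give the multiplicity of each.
Multiplicities: chi_0: 3, chi_1: 3, chi_2: 3.

Reasoning: Use <chi_rho, chi> = (1/|G|) sum_C |C| * chi_rho(C) * conj(chi(C)) with |G| = 3 for each irreducible chi in the table:
  <chi_rho, chi_0> = (1/3)[1*(9)*conj(1) + 1*(0)*conj(1) + 1*(0)*conj(1)]
      = (1/3)[(9) + (0) + (0)] = 9/3 = 3
  <chi_rho, chi_1> = (1/3)[1*(9)*conj(1) + 1*(0)*conj(exp(2*I*pi/3)) + 1*(0)*conj(exp(-2*I*pi/3))]
      = (1/3)[(9) + (0) + (0)] = 9/3 = 3
  <chi_rho, chi_2> = (1/3)[1*(9)*conj(1) + 1*(0)*conj(exp(-2*I*pi/3)) + 1*(0)*conj(exp(2*I*pi/3))]
      = (1/3)[(9) + (0) + (0)] = 9/3 = 3
(Exp terms are combined using exp(i*s)*conj(exp(i*t)) = exp(i*(s-t)), and sums of them are collapsed using the identity that for every m > 1 the m distinct m-th roots of unity sum to 0, e.g. 1 + exp(2*I*pi/3) + exp(-2*I*pi/3) = 0.)
Dimension check: dim(rho) = sum (mult * dim) = 3*1 + 3*1 + 3*1 = 9 = chi_rho(e) = 9.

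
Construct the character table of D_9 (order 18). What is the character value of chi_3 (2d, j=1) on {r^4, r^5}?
Conjugacy classes: {e} of size 1, {r^1, r^8} of size 2, {r^2, r^7} of size 2, {r^3, r^6} of size 2, {r^4, r^5} of size 2, {s, sr, ..., sr^8} of size 9.
Character table:
  irrep \ class              {e} (size 1)  {r^1, r^8} (size 2)  {r^2, r^7} (size 2)  {r^3, r^6} (size 2)  {r^4, r^5} (size 2)  {s, sr, ..., sr^8} (size 9)
  chi_1 (triv)               1             1                    1                    1                    1                    1                          
  chi_2 (sign: r->1, s->-1)  1             1                    1                    1                    1                    -1                         
  chi_3 (2d, j=1)            2             2*cos(2*pi/9)        2*cos(4*pi/9)        -1                   -2*cos(pi/9)         0                          
  chi_4 (2d, j=2)            2             2*cos(4*pi/9)        -2*cos(pi/9)         -1                   2*cos(2*pi/9)        0                          
  chi_5 (2d, j=3)            2             -1                   -1                   2                    -1                   0                          
  chi_6 (2d, j=4)            2             -2*cos(pi/9)         2*cos(2*pi/9)        -1                   2*cos(4*pi/9)        0                          

Spot check: chi_3 (2d, j=1) on {r^4, r^5} = -2*cos(pi/9).

Proof sketch: D_9 has order 2*9 = 18 with 6 conjugacy classes, hence 6 irreducibles. Sum of squared dims 1 + 1 + 4 + 4 + 4 + 4 = 18 = |G|. Linear characters come from the abelianisation; the 2-dimensional irreps have character r^k -> 2*cos(2*pi*j*k/9), reflections -> 0.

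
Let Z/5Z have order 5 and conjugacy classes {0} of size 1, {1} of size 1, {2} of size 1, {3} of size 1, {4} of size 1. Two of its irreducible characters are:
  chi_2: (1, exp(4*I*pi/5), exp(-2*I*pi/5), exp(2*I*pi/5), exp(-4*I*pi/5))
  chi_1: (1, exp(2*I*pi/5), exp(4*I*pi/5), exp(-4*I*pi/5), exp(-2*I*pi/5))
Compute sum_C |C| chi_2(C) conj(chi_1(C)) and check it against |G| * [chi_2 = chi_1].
Sum = 0; so <chi_2, chi_1> = 0 (distinct irreducibles are orthogonal).

Solution. Compute term by term over conjugacy classes (|C| * chi_2(C) * conj(chi_1(C))):
  1*(1)*conj(1) + 1*(exp(4*I*pi/5))*conj(exp(2*I*pi/5)) + 1*(exp(-2*I*pi/5))*conj(exp(4*I*pi/5)) + 1*(exp(2*I*pi/5))*conj(exp(-4*I*pi/5)) + 1*(exp(-4*I*pi/5))*conj(exp(-2*I*pi/5))
  = (1) + (exp(2*I*pi/5)) + (exp(4*I*pi/5)) + (exp(-4*I*pi/5)) + (exp(-2*I*pi/5))
  = 0.
(Exp terms are combined using exp(i*s)*conj(exp(i*t)) = exp(i*(s-t)), and sums of them are collapsed using the identity that for every m > 1 the m distinct m-th roots of unity sum to 0, e.g. 1 + exp(2*I*pi/3) + exp(-2*I*pi/3) = 0.)
Dividing by |G| = 5 gives 0/5 = 0, matching the row-orthogonality relation <chi_2, chi_1> = [chi_2 = chi_1].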